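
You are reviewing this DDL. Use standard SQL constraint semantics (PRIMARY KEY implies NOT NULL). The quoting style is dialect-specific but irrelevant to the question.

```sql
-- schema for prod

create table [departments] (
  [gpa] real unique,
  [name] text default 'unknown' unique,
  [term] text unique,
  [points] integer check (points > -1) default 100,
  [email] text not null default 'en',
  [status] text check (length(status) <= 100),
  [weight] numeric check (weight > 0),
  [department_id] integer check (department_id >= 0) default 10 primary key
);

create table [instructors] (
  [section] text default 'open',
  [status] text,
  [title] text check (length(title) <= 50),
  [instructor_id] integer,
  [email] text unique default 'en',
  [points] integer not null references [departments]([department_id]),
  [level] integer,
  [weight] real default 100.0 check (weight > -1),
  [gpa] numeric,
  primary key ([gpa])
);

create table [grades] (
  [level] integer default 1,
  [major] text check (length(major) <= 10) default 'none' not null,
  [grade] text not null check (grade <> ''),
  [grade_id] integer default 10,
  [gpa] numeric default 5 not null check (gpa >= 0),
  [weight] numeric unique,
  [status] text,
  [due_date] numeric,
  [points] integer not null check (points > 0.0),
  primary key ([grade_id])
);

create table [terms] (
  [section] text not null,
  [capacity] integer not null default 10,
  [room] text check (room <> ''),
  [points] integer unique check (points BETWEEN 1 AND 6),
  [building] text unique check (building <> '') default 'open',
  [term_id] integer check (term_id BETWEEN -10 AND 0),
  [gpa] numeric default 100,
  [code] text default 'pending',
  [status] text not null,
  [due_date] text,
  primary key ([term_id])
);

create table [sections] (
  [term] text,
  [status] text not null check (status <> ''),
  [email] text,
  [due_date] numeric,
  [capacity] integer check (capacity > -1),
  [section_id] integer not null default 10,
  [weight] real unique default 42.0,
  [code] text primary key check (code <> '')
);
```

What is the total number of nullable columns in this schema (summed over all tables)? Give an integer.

28

departments: 6 nullable (gpa, name, term, points, status, weight — PK (department_id) and explicit NOT NULL columns excluded).
instructors: 7 nullable (section, status, title, instructor_id, email, level, weight — PK (gpa) and explicit NOT NULL columns excluded).
grades: 4 nullable (level, weight, status, due_date — PK (grade_id) and explicit NOT NULL columns excluded).
terms: 6 nullable (room, points, building, gpa, code, due_date — PK (term_id) and explicit NOT NULL columns excluded).
sections: 5 nullable (term, email, due_date, capacity, weight — PK (code) and explicit NOT NULL columns excluded).
Total: 6 + 7 + 4 + 6 + 5 = 28.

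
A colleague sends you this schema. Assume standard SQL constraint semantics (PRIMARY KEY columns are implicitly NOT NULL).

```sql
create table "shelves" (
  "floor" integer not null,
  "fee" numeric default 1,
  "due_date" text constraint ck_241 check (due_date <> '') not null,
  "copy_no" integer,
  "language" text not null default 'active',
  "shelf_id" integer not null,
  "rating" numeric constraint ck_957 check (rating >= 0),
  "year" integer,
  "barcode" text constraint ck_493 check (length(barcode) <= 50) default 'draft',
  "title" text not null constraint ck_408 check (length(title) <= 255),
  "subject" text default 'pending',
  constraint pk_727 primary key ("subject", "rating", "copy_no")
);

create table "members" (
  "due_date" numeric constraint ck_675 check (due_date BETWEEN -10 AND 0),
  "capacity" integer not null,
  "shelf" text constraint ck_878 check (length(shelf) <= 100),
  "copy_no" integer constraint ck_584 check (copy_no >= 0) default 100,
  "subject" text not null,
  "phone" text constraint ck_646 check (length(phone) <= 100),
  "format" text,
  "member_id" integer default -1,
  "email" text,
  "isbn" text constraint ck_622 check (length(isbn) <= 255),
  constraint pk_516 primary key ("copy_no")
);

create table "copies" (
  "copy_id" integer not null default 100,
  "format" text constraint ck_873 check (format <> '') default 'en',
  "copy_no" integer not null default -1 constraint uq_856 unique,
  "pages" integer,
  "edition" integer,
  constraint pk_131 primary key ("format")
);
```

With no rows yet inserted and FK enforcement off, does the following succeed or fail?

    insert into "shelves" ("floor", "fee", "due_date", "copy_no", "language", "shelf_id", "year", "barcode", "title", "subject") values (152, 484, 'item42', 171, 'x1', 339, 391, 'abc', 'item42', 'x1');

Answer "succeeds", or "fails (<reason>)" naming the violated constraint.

fails (NOT NULL on rating)

rating is omitted from the column list and has no DEFAULT, so it would receive NULL.
But rating is part of the PRIMARY KEY (implied NOT NULL).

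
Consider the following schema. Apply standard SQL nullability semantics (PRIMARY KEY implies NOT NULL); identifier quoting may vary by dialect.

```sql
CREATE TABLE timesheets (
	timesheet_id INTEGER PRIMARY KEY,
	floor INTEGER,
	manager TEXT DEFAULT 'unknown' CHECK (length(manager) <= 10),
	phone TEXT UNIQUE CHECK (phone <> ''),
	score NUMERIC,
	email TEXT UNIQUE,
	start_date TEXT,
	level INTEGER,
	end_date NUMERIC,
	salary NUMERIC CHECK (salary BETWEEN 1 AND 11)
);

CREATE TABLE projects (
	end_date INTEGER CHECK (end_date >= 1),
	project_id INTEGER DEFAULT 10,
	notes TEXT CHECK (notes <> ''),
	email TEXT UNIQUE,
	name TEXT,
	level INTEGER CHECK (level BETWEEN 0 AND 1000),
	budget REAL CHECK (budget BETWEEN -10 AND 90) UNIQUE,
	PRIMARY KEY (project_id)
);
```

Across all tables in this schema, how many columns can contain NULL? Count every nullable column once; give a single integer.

15

timesheets: 9 nullable (floor, manager, phone, score, email, start_date, level, end_date, salary — PK (timesheet_id) and explicit NOT NULL columns excluded).
projects: 6 nullable (end_date, notes, email, name, level, budget — PK (project_id) and explicit NOT NULL columns excluded).
Total: 9 + 6 = 15.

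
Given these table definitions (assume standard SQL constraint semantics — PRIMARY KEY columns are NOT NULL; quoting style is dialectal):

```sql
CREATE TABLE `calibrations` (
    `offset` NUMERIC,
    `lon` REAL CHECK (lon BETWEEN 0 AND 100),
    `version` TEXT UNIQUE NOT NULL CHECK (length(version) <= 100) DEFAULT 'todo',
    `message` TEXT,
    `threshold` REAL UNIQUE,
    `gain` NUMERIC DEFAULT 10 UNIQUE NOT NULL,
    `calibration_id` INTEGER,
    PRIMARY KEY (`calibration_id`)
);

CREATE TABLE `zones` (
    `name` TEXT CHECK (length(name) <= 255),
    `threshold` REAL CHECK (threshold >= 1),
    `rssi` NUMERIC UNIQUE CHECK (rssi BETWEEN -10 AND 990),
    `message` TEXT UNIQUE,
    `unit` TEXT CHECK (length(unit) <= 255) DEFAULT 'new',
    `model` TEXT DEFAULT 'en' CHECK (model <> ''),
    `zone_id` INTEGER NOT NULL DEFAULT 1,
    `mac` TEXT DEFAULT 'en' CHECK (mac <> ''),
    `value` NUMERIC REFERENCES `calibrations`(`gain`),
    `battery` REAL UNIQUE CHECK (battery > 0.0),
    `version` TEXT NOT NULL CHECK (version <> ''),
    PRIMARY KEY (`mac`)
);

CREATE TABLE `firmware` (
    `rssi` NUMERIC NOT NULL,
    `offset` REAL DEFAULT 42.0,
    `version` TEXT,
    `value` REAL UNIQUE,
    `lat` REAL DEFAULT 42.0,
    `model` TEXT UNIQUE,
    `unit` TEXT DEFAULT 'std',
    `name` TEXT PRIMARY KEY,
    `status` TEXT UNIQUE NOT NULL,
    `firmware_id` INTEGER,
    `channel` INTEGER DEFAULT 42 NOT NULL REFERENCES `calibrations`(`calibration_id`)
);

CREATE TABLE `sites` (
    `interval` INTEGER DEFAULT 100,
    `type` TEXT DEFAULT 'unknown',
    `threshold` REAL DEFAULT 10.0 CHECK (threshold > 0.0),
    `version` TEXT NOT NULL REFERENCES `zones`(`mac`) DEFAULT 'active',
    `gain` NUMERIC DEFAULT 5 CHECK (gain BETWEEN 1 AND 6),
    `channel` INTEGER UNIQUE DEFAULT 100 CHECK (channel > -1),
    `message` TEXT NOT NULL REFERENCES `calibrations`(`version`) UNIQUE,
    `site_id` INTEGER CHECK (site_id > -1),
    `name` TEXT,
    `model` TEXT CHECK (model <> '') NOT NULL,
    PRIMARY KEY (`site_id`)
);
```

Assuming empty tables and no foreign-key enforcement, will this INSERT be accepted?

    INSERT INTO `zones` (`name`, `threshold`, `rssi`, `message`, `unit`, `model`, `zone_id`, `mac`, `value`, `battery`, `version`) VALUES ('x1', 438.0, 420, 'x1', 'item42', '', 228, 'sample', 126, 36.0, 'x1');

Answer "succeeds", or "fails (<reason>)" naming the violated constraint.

The value '' for model violates CHECK (model <> '').

fails (CHECK on model)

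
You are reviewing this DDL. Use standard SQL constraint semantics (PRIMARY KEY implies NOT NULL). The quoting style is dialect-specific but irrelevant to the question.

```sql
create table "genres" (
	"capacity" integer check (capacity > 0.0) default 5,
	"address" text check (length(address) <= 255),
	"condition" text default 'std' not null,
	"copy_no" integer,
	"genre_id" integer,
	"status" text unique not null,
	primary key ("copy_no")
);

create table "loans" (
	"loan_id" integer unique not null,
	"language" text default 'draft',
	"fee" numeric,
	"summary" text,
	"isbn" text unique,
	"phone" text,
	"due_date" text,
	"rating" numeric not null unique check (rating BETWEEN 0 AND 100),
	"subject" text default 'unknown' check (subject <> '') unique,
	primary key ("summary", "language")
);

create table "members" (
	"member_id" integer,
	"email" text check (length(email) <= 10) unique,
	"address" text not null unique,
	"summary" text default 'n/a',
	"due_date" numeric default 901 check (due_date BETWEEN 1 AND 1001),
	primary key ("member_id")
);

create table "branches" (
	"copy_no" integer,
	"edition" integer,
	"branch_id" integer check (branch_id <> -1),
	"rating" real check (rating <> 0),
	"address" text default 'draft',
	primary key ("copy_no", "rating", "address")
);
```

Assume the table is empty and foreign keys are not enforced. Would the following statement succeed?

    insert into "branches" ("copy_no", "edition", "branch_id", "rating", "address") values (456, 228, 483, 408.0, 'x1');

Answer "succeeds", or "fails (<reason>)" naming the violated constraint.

succeeds

NOT NULL columns: address is supplied; copy_no is supplied; rating is supplied.
CHECK constraints: 483 satisfies (branch_id <> -1); 408.0 satisfies (rating <> 0).
No constraint is violated.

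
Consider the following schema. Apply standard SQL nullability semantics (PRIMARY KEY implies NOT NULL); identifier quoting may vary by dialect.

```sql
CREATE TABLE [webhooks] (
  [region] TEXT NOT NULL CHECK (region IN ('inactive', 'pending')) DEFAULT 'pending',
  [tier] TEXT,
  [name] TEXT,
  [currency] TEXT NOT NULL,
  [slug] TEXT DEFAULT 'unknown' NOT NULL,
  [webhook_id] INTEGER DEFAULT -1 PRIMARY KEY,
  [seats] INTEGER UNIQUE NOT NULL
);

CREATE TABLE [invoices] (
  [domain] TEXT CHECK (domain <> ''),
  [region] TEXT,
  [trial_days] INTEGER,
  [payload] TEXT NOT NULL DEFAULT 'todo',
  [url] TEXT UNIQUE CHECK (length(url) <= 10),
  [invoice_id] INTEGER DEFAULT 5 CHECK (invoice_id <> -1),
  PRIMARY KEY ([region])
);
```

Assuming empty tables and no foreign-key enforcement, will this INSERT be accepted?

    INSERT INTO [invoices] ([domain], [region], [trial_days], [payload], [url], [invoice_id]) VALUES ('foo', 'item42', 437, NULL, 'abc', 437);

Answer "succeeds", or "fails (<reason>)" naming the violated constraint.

fails (NOT NULL on payload)

payload is explicitly set to NULL, but payload is declared NOT NULL.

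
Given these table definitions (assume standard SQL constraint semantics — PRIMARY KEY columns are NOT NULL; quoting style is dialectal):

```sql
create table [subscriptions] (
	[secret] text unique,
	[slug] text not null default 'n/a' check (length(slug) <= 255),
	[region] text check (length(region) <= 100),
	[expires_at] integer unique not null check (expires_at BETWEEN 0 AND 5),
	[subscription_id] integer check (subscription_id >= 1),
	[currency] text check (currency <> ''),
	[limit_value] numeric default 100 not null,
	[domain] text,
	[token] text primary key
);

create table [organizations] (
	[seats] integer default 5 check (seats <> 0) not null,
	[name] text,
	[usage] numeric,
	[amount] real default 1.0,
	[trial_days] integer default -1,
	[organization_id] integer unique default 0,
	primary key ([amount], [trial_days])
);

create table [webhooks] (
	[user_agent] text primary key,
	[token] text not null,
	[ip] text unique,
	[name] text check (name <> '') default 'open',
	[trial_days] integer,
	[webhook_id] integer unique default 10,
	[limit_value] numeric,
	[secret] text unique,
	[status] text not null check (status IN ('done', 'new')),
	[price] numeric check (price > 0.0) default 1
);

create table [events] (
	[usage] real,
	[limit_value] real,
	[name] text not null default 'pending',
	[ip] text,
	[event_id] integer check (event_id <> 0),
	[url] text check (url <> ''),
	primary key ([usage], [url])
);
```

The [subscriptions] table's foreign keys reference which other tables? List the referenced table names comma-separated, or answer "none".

none

No column in subscriptions has a REFERENCES clause.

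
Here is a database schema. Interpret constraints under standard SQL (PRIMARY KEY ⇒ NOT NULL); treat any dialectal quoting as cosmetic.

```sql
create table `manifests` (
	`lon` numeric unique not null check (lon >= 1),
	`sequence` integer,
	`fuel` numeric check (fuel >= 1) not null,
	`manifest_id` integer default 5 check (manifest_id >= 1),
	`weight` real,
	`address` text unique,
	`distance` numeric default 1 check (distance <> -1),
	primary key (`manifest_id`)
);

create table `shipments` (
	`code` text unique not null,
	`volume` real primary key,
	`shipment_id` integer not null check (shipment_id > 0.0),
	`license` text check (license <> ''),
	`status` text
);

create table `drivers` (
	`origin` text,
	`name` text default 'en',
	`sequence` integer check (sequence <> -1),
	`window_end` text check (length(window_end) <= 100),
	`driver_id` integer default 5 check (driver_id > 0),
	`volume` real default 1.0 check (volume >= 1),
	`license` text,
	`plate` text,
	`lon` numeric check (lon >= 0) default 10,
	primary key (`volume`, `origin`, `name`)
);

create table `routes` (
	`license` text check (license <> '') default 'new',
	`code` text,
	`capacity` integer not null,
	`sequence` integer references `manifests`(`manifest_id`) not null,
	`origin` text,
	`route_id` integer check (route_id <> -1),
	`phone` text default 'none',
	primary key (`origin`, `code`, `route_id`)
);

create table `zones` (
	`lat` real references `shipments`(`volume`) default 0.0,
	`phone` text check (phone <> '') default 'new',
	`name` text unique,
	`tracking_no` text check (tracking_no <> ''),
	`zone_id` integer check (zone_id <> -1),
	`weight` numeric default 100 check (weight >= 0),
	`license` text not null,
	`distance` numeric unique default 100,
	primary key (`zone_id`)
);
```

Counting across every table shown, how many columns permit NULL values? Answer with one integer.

manifests: 4 nullable (sequence, weight, address, distance — PK (manifest_id) and explicit NOT NULL columns excluded).
shipments: 2 nullable (license, status — PK (volume) and explicit NOT NULL columns excluded).
drivers: 6 nullable (sequence, window_end, driver_id, license, plate, lon — PK (volume, origin, name) and explicit NOT NULL columns excluded).
routes: 2 nullable (license, phone — PK (origin, code, route_id) and explicit NOT NULL columns excluded).
zones: 6 nullable (lat, phone, name, tracking_no, weight, distance — PK (zone_id) and explicit NOT NULL columns excluded).
Total: 4 + 2 + 6 + 2 + 6 = 20.

20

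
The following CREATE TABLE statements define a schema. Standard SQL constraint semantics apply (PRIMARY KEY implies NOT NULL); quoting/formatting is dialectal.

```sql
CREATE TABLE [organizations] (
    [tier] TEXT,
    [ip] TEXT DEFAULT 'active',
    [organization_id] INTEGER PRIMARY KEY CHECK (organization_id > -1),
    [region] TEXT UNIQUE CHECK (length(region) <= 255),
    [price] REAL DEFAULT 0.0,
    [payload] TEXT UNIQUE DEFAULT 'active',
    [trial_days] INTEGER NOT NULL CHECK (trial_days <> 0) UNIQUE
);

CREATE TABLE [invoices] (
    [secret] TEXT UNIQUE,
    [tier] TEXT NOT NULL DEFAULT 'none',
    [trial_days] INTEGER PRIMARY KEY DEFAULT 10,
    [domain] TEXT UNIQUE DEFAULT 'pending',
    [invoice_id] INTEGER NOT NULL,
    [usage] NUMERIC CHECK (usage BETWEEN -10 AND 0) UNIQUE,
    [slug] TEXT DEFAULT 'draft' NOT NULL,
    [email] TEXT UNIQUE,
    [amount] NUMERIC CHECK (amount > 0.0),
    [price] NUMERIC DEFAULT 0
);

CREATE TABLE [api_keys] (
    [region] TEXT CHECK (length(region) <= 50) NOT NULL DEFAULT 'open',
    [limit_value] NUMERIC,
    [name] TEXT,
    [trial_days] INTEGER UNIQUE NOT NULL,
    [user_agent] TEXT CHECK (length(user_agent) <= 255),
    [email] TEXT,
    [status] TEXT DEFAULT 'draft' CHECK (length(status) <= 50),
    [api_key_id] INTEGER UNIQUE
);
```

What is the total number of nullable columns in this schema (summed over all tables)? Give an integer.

organizations: 5 nullable (tier, ip, region, price, payload — PK (organization_id) and explicit NOT NULL columns excluded).
invoices: 6 nullable (secret, domain, usage, email, amount, price — PK (trial_days) and explicit NOT NULL columns excluded).
api_keys: 6 nullable (limit_value, name, user_agent, email, status, api_key_id — PK none and explicit NOT NULL columns excluded).
Total: 5 + 6 + 6 = 17.

17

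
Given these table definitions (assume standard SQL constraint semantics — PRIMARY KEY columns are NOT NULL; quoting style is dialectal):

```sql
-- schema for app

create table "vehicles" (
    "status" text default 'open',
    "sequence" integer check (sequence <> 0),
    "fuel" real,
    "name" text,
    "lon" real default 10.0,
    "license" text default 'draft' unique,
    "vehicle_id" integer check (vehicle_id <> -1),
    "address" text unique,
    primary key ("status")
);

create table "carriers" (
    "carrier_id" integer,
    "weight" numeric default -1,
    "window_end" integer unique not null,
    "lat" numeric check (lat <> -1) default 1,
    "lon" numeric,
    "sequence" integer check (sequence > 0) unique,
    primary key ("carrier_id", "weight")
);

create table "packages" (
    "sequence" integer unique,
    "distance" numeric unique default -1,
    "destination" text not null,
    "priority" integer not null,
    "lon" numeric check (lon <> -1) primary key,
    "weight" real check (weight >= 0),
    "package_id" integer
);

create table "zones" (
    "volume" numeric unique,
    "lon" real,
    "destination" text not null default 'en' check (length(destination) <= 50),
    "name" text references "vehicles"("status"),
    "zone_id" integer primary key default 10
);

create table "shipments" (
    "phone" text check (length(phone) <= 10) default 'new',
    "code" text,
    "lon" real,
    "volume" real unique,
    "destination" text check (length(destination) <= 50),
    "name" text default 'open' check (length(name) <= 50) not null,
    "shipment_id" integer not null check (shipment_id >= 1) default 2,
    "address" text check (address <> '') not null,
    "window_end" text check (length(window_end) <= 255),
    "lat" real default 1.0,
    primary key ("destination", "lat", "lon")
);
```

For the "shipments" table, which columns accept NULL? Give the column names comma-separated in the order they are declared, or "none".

- phone: CHECK does not forbid NULL (a CHECK constraint passes when its expression is NULL) → nullable.
- code: no NOT NULL constraint applies → nullable.
- lon: part of the PRIMARY KEY, which implies NOT NULL → not nullable.
- volume: UNIQUE does not imply NOT NULL → nullable.
- destination: part of the PRIMARY KEY, which implies NOT NULL → not nullable.
- name: declared NOT NULL → not nullable.
- shipment_id: declared NOT NULL → not nullable.
- address: declared NOT NULL → not nullable.
- window_end: CHECK does not forbid NULL (a CHECK constraint passes when its expression is NULL) → nullable.
- lat: part of the PRIMARY KEY, which implies NOT NULL → not nullable.

phone, code, volume, window_end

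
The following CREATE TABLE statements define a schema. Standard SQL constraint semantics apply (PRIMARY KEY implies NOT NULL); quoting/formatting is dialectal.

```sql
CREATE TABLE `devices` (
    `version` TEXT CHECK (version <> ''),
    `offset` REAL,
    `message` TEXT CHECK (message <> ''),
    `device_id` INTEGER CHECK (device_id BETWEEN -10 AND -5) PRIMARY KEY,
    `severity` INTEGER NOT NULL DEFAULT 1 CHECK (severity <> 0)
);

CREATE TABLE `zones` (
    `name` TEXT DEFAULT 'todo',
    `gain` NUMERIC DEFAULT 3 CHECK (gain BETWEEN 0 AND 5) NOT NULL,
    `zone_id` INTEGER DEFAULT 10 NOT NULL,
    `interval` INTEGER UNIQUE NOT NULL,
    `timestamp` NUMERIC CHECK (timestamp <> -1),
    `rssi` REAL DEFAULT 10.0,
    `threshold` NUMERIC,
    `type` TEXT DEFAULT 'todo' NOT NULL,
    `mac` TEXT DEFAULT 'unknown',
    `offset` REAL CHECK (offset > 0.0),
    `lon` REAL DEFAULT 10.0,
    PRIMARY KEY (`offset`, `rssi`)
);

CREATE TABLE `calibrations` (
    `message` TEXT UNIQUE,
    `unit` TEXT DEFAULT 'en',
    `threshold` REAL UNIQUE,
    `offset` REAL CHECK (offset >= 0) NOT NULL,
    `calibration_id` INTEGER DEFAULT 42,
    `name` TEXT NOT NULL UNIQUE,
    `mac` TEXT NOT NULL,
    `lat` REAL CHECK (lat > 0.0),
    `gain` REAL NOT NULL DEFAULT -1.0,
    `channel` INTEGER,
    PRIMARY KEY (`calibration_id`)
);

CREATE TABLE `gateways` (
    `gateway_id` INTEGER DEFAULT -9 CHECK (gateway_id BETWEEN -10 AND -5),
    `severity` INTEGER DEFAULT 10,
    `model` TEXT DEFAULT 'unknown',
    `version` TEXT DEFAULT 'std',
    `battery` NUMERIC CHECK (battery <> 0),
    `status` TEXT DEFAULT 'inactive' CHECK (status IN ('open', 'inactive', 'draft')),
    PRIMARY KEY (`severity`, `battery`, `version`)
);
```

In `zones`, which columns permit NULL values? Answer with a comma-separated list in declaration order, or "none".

name, timestamp, threshold, mac, lon

- name: DEFAULT only fills an omitted column; an explicit NULL is still allowed → nullable.
- gain: declared NOT NULL → not nullable.
- zone_id: declared NOT NULL → not nullable.
- interval: declared NOT NULL → not nullable.
- timestamp: CHECK does not forbid NULL (a CHECK constraint passes when its expression is NULL) → nullable.
- rssi: part of the PRIMARY KEY, which implies NOT NULL → not nullable.
- threshold: no NOT NULL constraint applies → nullable.
- type: declared NOT NULL → not nullable.
- mac: DEFAULT only fills an omitted column; an explicit NULL is still allowed → nullable.
- offset: part of the PRIMARY KEY, which implies NOT NULL → not nullable.
- lon: DEFAULT only fills an omitted column; an explicit NULL is still allowed → nullable.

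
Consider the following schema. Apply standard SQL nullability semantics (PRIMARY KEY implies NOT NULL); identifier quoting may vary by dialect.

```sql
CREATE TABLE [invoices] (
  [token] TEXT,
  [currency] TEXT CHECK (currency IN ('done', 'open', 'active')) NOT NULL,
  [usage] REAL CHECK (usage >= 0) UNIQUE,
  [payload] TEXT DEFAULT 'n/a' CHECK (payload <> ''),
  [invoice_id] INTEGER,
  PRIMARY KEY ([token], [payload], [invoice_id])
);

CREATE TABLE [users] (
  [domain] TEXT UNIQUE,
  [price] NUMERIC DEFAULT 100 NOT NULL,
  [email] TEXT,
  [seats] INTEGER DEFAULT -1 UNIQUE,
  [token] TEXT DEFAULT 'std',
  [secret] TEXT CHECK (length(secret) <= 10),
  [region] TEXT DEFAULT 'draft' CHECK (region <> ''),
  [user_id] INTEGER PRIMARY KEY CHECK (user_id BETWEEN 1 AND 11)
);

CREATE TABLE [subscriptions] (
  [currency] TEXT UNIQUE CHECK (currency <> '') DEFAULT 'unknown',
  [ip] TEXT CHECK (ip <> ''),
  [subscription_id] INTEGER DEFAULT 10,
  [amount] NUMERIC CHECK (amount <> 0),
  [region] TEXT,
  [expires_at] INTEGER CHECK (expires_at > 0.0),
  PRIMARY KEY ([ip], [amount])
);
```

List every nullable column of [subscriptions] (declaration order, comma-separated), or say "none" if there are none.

currency, subscription_id, region, expires_at

- currency: CHECK does not forbid NULL (a CHECK constraint passes when its expression is NULL) → nullable.
- ip: part of the PRIMARY KEY, which implies NOT NULL → not nullable.
- subscription_id: DEFAULT only fills an omitted column; an explicit NULL is still allowed → nullable.
- amount: part of the PRIMARY KEY, which implies NOT NULL → not nullable.
- region: no NOT NULL constraint applies → nullable.
- expires_at: CHECK does not forbid NULL (a CHECK constraint passes when its expression is NULL) → nullable.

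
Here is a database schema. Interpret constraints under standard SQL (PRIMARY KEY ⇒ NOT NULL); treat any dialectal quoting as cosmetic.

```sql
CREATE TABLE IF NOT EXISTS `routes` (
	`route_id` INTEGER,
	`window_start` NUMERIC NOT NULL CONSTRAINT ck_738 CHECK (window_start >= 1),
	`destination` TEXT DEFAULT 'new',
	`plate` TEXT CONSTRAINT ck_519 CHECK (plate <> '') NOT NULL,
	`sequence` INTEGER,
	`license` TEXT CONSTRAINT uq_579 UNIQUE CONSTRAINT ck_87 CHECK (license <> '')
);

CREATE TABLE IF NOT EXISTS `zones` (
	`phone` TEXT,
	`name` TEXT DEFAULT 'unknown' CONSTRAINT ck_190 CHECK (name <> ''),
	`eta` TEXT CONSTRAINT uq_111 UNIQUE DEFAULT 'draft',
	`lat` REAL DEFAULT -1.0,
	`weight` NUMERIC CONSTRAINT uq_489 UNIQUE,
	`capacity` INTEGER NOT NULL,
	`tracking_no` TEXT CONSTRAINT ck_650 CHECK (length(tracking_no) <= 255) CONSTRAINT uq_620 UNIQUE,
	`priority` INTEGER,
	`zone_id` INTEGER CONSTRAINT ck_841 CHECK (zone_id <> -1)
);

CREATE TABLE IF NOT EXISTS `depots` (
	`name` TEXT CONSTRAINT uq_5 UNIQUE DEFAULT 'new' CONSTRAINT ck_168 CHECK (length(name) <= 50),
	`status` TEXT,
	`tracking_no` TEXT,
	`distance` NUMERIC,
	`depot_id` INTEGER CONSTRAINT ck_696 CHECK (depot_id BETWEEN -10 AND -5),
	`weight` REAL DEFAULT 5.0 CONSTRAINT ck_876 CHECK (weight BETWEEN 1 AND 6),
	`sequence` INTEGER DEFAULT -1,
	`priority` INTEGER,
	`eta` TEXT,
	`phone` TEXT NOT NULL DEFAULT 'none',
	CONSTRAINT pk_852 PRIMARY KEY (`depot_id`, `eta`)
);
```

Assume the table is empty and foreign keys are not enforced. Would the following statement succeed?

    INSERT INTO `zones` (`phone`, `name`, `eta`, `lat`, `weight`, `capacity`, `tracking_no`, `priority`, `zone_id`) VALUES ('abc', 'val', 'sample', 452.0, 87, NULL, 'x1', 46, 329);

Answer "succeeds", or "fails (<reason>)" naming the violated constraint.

fails (NOT NULL on capacity)

capacity is explicitly set to NULL, but capacity is declared NOT NULL.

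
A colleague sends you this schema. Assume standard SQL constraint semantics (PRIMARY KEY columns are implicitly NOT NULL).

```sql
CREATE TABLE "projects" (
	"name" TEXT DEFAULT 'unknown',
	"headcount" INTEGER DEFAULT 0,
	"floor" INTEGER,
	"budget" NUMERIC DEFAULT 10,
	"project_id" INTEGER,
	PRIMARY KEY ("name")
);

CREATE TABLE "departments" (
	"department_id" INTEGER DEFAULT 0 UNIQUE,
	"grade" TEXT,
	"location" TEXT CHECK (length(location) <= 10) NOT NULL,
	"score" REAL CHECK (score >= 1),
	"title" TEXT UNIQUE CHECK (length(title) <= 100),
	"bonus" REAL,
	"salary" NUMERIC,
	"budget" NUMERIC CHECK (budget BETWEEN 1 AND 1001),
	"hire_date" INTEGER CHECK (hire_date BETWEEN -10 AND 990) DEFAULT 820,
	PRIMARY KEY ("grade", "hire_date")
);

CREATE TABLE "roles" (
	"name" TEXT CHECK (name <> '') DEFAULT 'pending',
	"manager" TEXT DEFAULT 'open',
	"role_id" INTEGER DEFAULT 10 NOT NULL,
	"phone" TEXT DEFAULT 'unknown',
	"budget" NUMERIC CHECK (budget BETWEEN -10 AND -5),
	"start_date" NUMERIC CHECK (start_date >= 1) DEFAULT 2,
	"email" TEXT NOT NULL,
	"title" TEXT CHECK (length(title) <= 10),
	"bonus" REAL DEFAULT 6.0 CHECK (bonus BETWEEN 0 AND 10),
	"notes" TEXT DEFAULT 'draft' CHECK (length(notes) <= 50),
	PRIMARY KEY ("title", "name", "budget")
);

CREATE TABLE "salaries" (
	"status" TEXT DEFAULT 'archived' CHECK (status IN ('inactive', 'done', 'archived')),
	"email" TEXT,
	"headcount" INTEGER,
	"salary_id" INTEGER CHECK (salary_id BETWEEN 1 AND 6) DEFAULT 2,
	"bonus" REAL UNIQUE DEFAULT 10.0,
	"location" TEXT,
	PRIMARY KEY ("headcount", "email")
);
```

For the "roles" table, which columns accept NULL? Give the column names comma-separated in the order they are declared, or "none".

- name: part of the PRIMARY KEY, which implies NOT NULL → not nullable.
- manager: DEFAULT only fills an omitted column; an explicit NULL is still allowed → nullable.
- role_id: declared NOT NULL → not nullable.
- phone: DEFAULT only fills an omitted column; an explicit NULL is still allowed → nullable.
- budget: part of the PRIMARY KEY, which implies NOT NULL → not nullable.
- start_date: CHECK does not forbid NULL (a CHECK constraint passes when its expression is NULL) → nullable.
- email: declared NOT NULL → not nullable.
- title: part of the PRIMARY KEY, which implies NOT NULL → not nullable.
- bonus: CHECK does not forbid NULL (a CHECK constraint passes when its expression is NULL) → nullable.
- notes: CHECK does not forbid NULL (a CHECK constraint passes when its expression is NULL) → nullable.

manager, phone, start_date, bonus, notes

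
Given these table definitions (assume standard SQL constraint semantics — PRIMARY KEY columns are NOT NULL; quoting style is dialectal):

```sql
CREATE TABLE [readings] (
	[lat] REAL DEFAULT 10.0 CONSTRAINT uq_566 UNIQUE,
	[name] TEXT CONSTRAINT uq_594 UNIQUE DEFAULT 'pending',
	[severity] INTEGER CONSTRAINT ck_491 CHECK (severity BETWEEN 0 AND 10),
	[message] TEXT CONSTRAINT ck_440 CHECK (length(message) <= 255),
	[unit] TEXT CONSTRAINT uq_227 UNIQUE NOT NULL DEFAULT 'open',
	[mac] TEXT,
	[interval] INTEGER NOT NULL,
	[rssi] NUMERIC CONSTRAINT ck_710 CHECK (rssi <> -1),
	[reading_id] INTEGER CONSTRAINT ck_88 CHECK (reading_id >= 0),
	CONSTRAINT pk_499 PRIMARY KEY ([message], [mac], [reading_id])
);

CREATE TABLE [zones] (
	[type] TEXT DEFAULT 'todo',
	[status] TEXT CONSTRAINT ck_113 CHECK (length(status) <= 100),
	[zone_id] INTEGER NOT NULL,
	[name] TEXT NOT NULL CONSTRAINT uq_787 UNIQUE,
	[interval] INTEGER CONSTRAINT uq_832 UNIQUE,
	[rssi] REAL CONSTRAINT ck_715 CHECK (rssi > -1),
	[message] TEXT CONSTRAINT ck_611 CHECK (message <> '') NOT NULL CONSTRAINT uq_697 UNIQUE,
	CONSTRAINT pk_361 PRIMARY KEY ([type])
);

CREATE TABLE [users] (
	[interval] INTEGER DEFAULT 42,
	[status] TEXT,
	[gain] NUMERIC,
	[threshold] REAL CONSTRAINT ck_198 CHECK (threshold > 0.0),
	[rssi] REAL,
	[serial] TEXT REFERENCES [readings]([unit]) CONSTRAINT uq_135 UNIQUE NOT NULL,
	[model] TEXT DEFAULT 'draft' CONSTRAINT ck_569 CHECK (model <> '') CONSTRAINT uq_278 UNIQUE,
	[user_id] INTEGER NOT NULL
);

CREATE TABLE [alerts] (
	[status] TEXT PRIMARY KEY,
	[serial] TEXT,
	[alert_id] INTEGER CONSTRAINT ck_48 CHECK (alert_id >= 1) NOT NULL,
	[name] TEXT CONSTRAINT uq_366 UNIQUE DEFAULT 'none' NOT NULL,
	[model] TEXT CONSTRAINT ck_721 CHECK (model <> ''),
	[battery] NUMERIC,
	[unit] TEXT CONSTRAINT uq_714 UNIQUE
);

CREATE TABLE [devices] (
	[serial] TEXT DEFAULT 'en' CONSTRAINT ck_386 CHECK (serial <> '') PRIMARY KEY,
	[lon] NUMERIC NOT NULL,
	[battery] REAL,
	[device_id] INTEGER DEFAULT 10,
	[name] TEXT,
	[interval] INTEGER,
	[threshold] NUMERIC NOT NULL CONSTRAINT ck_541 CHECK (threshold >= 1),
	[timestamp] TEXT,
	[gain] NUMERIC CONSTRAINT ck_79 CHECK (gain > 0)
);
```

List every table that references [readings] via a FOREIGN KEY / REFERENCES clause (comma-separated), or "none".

- users.serial references readings(unit).

users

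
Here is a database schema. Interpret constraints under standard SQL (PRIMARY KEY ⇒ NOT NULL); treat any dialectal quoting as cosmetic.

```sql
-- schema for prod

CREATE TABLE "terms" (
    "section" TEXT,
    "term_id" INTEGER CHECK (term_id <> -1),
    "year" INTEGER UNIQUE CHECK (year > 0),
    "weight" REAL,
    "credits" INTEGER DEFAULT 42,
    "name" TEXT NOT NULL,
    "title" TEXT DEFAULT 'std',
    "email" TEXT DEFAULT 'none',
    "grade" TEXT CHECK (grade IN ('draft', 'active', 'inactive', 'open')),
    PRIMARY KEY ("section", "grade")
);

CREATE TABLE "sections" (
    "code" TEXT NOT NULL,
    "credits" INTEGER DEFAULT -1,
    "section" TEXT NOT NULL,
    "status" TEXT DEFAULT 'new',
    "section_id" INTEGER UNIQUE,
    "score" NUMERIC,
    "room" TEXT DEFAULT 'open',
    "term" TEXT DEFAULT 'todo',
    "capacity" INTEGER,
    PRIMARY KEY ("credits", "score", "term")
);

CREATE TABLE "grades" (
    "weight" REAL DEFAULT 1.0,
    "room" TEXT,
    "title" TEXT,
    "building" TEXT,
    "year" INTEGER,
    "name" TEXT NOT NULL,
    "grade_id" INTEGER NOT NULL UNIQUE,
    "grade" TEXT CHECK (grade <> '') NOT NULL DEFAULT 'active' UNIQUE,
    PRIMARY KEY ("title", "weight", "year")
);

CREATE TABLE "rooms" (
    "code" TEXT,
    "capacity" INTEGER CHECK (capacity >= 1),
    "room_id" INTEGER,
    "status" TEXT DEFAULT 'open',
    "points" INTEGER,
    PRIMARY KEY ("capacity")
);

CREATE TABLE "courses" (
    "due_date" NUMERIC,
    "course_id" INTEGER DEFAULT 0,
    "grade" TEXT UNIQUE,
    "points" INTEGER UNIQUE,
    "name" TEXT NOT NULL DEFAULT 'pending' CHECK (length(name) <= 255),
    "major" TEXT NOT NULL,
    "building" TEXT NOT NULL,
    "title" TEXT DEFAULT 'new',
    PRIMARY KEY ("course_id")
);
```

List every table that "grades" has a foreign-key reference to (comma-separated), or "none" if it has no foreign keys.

No column in grades has a REFERENCES clause.

none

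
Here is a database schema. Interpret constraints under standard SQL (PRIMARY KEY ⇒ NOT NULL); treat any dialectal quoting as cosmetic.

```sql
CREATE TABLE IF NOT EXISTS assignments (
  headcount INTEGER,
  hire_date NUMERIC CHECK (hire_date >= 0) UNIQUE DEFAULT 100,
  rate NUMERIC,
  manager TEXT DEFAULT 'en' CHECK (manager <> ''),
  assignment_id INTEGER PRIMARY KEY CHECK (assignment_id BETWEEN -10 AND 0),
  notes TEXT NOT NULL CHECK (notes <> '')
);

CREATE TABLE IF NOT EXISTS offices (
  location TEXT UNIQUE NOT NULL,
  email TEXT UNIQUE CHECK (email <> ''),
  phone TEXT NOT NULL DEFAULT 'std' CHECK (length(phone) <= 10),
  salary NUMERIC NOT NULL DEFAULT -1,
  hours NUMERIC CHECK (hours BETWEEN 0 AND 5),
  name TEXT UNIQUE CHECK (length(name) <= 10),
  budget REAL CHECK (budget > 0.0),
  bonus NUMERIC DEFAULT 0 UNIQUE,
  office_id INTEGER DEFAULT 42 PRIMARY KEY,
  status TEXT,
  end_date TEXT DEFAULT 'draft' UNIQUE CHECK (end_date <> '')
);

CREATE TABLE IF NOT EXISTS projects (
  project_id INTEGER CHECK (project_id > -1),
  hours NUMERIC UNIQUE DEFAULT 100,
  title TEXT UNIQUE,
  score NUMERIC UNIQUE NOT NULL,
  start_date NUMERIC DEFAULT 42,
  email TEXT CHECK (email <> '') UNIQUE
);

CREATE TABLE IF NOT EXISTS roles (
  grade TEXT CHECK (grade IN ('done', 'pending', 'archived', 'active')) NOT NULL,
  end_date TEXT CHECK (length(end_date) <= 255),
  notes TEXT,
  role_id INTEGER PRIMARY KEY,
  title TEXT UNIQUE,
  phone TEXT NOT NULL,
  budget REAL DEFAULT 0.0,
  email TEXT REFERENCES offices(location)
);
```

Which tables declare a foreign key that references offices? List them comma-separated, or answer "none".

roles

- roles.email references offices(location).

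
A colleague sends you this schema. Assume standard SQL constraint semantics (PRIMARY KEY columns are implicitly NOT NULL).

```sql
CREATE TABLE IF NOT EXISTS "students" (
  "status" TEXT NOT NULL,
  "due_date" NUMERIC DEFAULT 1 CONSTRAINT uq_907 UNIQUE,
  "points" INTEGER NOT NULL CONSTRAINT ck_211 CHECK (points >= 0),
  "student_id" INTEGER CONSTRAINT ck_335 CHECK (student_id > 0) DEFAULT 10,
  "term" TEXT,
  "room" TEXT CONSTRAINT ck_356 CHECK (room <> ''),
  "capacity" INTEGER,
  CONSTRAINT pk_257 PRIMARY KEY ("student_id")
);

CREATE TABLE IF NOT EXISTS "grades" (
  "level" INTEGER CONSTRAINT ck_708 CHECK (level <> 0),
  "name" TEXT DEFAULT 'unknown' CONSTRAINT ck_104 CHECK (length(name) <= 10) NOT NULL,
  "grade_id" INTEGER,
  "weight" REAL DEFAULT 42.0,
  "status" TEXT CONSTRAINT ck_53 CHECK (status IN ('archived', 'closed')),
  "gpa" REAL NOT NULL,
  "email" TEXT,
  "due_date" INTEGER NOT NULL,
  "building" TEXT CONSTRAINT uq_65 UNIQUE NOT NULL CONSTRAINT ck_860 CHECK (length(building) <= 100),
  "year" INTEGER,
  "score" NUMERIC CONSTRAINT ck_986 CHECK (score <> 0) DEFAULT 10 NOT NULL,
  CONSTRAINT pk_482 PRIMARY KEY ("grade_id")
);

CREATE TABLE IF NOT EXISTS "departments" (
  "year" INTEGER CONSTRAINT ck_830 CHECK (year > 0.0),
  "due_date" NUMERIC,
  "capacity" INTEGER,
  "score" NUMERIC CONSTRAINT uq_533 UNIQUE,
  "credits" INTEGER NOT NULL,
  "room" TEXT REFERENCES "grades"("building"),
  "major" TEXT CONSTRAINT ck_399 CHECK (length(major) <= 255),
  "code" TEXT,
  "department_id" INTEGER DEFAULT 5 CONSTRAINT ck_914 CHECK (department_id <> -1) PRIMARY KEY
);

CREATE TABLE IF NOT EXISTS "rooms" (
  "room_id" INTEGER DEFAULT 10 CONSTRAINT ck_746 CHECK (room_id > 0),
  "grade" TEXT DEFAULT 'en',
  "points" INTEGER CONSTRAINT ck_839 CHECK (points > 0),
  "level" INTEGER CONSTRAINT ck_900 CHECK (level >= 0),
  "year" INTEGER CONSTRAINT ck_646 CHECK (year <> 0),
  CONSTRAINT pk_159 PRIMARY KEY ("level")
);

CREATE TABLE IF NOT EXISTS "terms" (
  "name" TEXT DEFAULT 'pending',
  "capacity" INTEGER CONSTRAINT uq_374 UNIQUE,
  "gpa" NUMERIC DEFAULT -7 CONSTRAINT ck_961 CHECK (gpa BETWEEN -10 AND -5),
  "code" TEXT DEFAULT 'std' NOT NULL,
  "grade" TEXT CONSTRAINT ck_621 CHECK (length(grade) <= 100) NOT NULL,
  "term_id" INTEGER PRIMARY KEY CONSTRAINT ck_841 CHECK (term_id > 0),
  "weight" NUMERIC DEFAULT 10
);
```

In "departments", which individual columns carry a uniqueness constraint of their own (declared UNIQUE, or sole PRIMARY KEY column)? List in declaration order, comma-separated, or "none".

score, department_id

- year: no UNIQUE or single-column PK constraint.
- due_date: no UNIQUE or single-column PK constraint.
- capacity: no UNIQUE or single-column PK constraint.
- score: declared UNIQUE → unique.
- credits: no UNIQUE or single-column PK constraint.
- room: no UNIQUE or single-column PK constraint.
- major: no UNIQUE or single-column PK constraint.
- code: no UNIQUE or single-column PK constraint.
- department_id: single-column PRIMARY KEY → unique.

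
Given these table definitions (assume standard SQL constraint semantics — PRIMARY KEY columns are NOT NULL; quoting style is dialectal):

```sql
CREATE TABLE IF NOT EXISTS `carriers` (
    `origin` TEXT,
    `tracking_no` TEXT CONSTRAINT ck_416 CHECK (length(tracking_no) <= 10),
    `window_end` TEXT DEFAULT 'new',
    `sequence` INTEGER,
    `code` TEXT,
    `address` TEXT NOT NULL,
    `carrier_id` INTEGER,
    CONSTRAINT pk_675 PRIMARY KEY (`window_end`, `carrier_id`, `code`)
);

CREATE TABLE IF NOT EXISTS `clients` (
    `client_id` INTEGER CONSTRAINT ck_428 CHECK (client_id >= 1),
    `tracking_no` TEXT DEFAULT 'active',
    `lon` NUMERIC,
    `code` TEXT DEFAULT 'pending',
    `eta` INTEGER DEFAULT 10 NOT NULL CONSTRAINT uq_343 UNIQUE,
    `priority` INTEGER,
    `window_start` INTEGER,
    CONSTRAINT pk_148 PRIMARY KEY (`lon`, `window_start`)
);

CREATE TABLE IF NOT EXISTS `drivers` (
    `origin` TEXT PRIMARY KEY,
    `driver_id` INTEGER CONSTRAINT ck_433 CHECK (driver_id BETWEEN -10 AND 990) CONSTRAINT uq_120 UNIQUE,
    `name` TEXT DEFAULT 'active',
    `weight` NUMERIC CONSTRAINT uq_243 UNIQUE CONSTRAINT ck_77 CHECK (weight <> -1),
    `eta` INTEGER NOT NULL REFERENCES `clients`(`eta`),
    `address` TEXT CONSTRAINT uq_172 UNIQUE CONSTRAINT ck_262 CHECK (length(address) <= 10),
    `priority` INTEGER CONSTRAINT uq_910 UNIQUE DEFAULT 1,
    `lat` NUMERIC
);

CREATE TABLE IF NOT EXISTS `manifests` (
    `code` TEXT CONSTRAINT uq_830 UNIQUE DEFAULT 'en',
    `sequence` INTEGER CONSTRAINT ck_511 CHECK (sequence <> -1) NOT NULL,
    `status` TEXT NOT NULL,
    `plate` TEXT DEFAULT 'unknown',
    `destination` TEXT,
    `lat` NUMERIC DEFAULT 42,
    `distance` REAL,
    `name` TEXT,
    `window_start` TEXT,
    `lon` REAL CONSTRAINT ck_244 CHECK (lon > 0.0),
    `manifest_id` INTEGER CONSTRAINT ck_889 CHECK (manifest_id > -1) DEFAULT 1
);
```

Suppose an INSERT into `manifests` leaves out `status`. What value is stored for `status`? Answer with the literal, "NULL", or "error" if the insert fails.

error

status has no DEFAULT clause.
Omitting it would insert NULL, but it is declared NOT NULL, so the INSERT fails.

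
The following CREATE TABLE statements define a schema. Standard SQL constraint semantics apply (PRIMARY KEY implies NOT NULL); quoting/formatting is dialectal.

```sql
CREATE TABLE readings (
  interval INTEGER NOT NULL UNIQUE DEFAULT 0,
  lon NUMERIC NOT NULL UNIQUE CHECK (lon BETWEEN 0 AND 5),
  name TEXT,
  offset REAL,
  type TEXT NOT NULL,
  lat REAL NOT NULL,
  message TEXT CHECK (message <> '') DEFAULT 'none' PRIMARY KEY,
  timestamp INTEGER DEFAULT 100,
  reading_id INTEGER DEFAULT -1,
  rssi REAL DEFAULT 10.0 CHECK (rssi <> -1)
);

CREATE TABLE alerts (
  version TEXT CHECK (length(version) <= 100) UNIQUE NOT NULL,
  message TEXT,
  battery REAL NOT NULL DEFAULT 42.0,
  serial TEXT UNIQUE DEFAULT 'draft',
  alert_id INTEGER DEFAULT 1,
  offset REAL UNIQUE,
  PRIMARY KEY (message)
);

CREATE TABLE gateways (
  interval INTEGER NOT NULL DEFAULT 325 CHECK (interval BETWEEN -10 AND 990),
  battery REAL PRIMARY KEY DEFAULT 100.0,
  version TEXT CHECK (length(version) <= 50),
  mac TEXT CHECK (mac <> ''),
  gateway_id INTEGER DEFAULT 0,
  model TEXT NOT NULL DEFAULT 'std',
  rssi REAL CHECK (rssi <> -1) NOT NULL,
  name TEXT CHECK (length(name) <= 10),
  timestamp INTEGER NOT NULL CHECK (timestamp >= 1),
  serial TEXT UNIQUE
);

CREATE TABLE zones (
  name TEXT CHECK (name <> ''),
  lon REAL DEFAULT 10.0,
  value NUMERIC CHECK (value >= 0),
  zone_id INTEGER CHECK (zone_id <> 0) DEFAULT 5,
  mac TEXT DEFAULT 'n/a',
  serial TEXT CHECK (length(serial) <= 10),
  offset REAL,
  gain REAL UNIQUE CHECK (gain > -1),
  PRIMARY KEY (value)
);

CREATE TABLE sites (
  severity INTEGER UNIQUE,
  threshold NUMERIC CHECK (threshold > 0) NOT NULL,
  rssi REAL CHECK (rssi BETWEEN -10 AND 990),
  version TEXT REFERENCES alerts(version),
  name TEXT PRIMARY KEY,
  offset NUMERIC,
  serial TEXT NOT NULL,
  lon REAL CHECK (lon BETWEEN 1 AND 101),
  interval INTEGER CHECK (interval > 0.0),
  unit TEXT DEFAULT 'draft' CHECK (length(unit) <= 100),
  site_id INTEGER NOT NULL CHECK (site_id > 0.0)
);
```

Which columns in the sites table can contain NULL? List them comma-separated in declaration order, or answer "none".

- severity: UNIQUE does not imply NOT NULL → nullable.
- threshold: declared NOT NULL → not nullable.
- rssi: CHECK does not forbid NULL (a CHECK constraint passes when its expression is NULL) → nullable.
- version: a foreign key column may be NULL unless separately constrained → nullable.
- name: part of the PRIMARY KEY, which implies NOT NULL → not nullable.
- offset: no NOT NULL constraint applies → nullable.
- serial: declared NOT NULL → not nullable.
- lon: CHECK does not forbid NULL (a CHECK constraint passes when its expression is NULL) → nullable.
- interval: CHECK does not forbid NULL (a CHECK constraint passes when its expression is NULL) → nullable.
- unit: CHECK does not forbid NULL (a CHECK constraint passes when its expression is NULL) → nullable.
- site_id: declared NOT NULL → not nullable.

severity, rssi, version, offset, lon, interval, unit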